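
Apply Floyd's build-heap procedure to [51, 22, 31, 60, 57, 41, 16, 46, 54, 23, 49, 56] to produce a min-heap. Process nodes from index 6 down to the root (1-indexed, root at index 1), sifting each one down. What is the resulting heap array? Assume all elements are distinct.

[16, 22, 31, 46, 23, 41, 51, 60, 54, 57, 49, 56]

sift down from index 6: already satisfies heap property
sift down from index 5:
  57 vs smaller child 23 at index 10, swap → [51, 22, 31, 60, 23, 41, 16, 46, 54, 57, 49, 56]
sift down from index 4:
  60 vs smaller child 46 at index 8, swap → [51, 22, 31, 46, 23, 41, 16, 60, 54, 57, 49, 56]
sift down from index 3:
  31 vs smaller child 16 at index 7, swap → [51, 22, 16, 46, 23, 41, 31, 60, 54, 57, 49, 56]
sift down from index 2: already satisfies heap property
sift down from index 1:
  51 vs smaller child 16 at index 3, swap → [16, 22, 51, 46, 23, 41, 31, 60, 54, 57, 49, 56]
  51 vs smaller child 31 at index 7, swap → [16, 22, 31, 46, 23, 41, 51, 60, 54, 57, 49, 56]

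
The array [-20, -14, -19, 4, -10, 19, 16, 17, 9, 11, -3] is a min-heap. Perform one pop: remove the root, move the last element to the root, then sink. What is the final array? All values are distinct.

remove root -20; move last element -3 to root → [-3, -14, -19, 4, -10, 19, 16, 17, 9, 11]
-3 vs smaller child -19 at index 2, swap → [-19, -14, -3, 4, -10, 19, 16, 17, 9, 11]

[-19, -14, -3, 4, -10, 19, 16, 17, 9, 11]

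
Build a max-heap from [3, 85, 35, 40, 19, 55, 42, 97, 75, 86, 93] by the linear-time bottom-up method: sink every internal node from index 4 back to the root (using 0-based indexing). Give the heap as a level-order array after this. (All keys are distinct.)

[97, 93, 55, 85, 86, 35, 42, 40, 75, 3, 19]

sift down from index 4:
  19 vs larger child 93 at index 10, swap → [3, 85, 35, 40, 93, 55, 42, 97, 75, 86, 19]
sift down from index 3:
  40 vs larger child 97 at index 7, swap → [3, 85, 35, 97, 93, 55, 42, 40, 75, 86, 19]
sift down from index 2:
  35 vs larger child 55 at index 5, swap → [3, 85, 55, 97, 93, 35, 42, 40, 75, 86, 19]
sift down from index 1:
  85 vs larger child 97 at index 3, swap → [3, 97, 55, 85, 93, 35, 42, 40, 75, 86, 19]
sift down from index 0:
  3 vs larger child 97 at index 1, swap → [97, 3, 55, 85, 93, 35, 42, 40, 75, 86, 19]
  3 vs larger child 93 at index 4, swap → [97, 93, 55, 85, 3, 35, 42, 40, 75, 86, 19]
  3 vs larger child 86 at index 9, swap → [97, 93, 55, 85, 86, 35, 42, 40, 75, 3, 19]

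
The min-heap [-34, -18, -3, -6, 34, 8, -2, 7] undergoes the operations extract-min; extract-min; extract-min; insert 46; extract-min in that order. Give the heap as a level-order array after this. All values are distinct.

[-2, 7, 8, 46, 34]

extract-min → returns -34:
  remove root -34; move last element 7 to root → [7, -18, -3, -6, 34, 8, -2]
  7 vs smaller child -18 at index 1, swap → [-18, 7, -3, -6, 34, 8, -2]
  7 vs smaller child -6 at index 3, swap → [-18, -6, -3, 7, 34, 8, -2]
extract-min → returns -18:
  remove root -18; move last element -2 to root → [-2, -6, -3, 7, 34, 8]
  -2 vs smaller child -6 at index 1, swap → [-6, -2, -3, 7, 34, 8]
extract-min → returns -6:
  remove root -6; move last element 8 to root → [8, -2, -3, 7, 34]
  8 vs smaller child -3 at index 2, swap → [-3, -2, 8, 7, 34]
insert 46:
  append 46 at index 5 → [-3, -2, 8, 7, 34, 46] (no swap needed)
extract-min → returns -3:
  remove root -3; move last element 46 to root → [46, -2, 8, 7, 34]
  46 vs smaller child -2 at index 1, swap → [-2, 46, 8, 7, 34]
  46 vs smaller child 7 at index 3, swap → [-2, 7, 8, 46, 34]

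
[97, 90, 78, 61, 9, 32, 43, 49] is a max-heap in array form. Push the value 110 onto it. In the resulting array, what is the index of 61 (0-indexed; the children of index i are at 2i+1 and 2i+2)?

8

append 110 at index 8 → [97, 90, 78, 61, 9, 32, 43, 49, 110]
110 > parent 61 at index 3, swap → [97, 90, 78, 110, 9, 32, 43, 49, 61]
110 > parent 90 at index 1, swap → [97, 110, 78, 90, 9, 32, 43, 49, 61]
110 > parent 97 at index 0, swap → [110, 97, 78, 90, 9, 32, 43, 49, 61]
resulting array: [110, 97, 78, 90, 9, 32, 43, 49, 61]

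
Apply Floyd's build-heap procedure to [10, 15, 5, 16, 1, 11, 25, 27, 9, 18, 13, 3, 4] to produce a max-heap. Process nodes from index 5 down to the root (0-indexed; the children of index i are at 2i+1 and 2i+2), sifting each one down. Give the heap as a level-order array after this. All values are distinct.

sift down from index 5: already satisfies heap property
sift down from index 4:
  1 vs larger child 18 at index 9, swap → [10, 15, 5, 16, 18, 11, 25, 27, 9, 1, 13, 3, 4]
sift down from index 3:
  16 vs larger child 27 at index 7, swap → [10, 15, 5, 27, 18, 11, 25, 16, 9, 1, 13, 3, 4]
sift down from index 2:
  5 vs larger child 25 at index 6, swap → [10, 15, 25, 27, 18, 11, 5, 16, 9, 1, 13, 3, 4]
sift down from index 1:
  15 vs larger child 27 at index 3, swap → [10, 27, 25, 15, 18, 11, 5, 16, 9, 1, 13, 3, 4]
  15 vs larger child 16 at index 7, swap → [10, 27, 25, 16, 18, 11, 5, 15, 9, 1, 13, 3, 4]
sift down from index 0:
  10 vs larger child 27 at index 1, swap → [27, 10, 25, 16, 18, 11, 5, 15, 9, 1, 13, 3, 4]
  10 vs larger child 18 at index 4, swap → [27, 18, 25, 16, 10, 11, 5, 15, 9, 1, 13, 3, 4]
  10 vs larger child 13 at index 10, swap → [27, 18, 25, 16, 13, 11, 5, 15, 9, 1, 10, 3, 4]

[27, 18, 25, 16, 13, 11, 5, 15, 9, 1, 10, 3, 4]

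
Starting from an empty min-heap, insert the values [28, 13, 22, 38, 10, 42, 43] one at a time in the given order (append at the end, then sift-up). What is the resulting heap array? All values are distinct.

Insert 28:
  append 28 at index 0 → [28] (no swap needed)
Insert 13:
  append 13 at index 1 → [28, 13]
  13 < parent 28 at index 0, swap → [13, 28]
Insert 22:
  append 22 at index 2 → [13, 28, 22] (no swap needed)
Insert 38:
  append 38 at index 3 → [13, 28, 22, 38] (no swap needed)
Insert 10:
  append 10 at index 4 → [13, 28, 22, 38, 10]
  10 < parent 28 at index 1, swap → [13, 10, 22, 38, 28]
  10 < parent 13 at index 0, swap → [10, 13, 22, 38, 28]
Insert 42:
  append 42 at index 5 → [10, 13, 22, 38, 28, 42] (no swap needed)
Insert 43:
  append 43 at index 6 → [10, 13, 22, 38, 28, 42, 43] (no swap needed)

[10, 13, 22, 38, 28, 42, 43]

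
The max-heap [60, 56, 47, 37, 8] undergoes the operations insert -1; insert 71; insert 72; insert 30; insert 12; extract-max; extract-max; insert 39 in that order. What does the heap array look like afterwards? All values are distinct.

insert -1:
  append -1 at index 5 → [60, 56, 47, 37, 8, -1] (no swap needed)
insert 71:
  append 71 at index 6 → [60, 56, 47, 37, 8, -1, 71]
  71 > parent 47 at index 2, swap → [60, 56, 71, 37, 8, -1, 47]
  71 > parent 60 at index 0, swap → [71, 56, 60, 37, 8, -1, 47]
insert 72:
  append 72 at index 7 → [71, 56, 60, 37, 8, -1, 47, 72]
  72 > parent 37 at index 3, swap → [71, 56, 60, 72, 8, -1, 47, 37]
  72 > parent 56 at index 1, swap → [71, 72, 60, 56, 8, -1, 47, 37]
  72 > parent 71 at index 0, swap → [72, 71, 60, 56, 8, -1, 47, 37]
insert 30:
  append 30 at index 8 → [72, 71, 60, 56, 8, -1, 47, 37, 30] (no swap needed)
insert 12:
  append 12 at index 9 → [72, 71, 60, 56, 8, -1, 47, 37, 30, 12]
  12 > parent 8 at index 4, swap → [72, 71, 60, 56, 12, -1, 47, 37, 30, 8]
extract-max → returns 72:
  remove root 72; move last element 8 to root → [8, 71, 60, 56, 12, -1, 47, 37, 30]
  8 vs larger child 71 at index 1, swap → [71, 8, 60, 56, 12, -1, 47, 37, 30]
  8 vs larger child 56 at index 3, swap → [71, 56, 60, 8, 12, -1, 47, 37, 30]
  8 vs larger child 37 at index 7, swap → [71, 56, 60, 37, 12, -1, 47, 8, 30]
extract-max → returns 71:
  remove root 71; move last element 30 to root → [30, 56, 60, 37, 12, -1, 47, 8]
  30 vs larger child 60 at index 2, swap → [60, 56, 30, 37, 12, -1, 47, 8]
  30 vs larger child 47 at index 6, swap → [60, 56, 47, 37, 12, -1, 30, 8]
insert 39:
  append 39 at index 8 → [60, 56, 47, 37, 12, -1, 30, 8, 39]
  39 > parent 37 at index 3, swap → [60, 56, 47, 39, 12, -1, 30, 8, 37]

[60, 56, 47, 39, 12, -1, 30, 8, 37]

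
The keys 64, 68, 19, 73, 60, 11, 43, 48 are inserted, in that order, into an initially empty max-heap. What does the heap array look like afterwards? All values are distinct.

[73, 68, 43, 64, 60, 11, 19, 48]

Insert 64:
  append 64 at index 0 → [64] (no swap needed)
Insert 68:
  append 68 at index 1 → [64, 68]
  68 > parent 64 at index 0, swap → [68, 64]
Insert 19:
  append 19 at index 2 → [68, 64, 19] (no swap needed)
Insert 73:
  append 73 at index 3 → [68, 64, 19, 73]
  73 > parent 64 at index 1, swap → [68, 73, 19, 64]
  73 > parent 68 at index 0, swap → [73, 68, 19, 64]
Insert 60:
  append 60 at index 4 → [73, 68, 19, 64, 60] (no swap needed)
Insert 11:
  append 11 at index 5 → [73, 68, 19, 64, 60, 11] (no swap needed)
Insert 43:
  append 43 at index 6 → [73, 68, 19, 64, 60, 11, 43]
  43 > parent 19 at index 2, swap → [73, 68, 43, 64, 60, 11, 19]
Insert 48:
  append 48 at index 7 → [73, 68, 43, 64, 60, 11, 19, 48] (no swap needed)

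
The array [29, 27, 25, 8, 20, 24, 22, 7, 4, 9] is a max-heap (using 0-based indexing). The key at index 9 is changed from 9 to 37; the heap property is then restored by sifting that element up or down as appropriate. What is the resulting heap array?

set index 9 from 9 to 37 → [29, 27, 25, 8, 20, 24, 22, 7, 4, 37]
37 > parent 20 at index 4, swap → [29, 27, 25, 8, 37, 24, 22, 7, 4, 20]
37 > parent 27 at index 1, swap → [29, 37, 25, 8, 27, 24, 22, 7, 4, 20]
37 > parent 29 at index 0, swap → [37, 29, 25, 8, 27, 24, 22, 7, 4, 20]

[37, 29, 25, 8, 27, 24, 22, 7, 4, 20]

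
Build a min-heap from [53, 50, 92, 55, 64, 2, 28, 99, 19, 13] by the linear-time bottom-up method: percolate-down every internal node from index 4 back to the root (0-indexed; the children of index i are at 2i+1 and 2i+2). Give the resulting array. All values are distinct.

sift down from index 4:
  64 vs only child 13 at index 9, swap → [53, 50, 92, 55, 13, 2, 28, 99, 19, 64]
sift down from index 3:
  55 vs smaller child 19 at index 8, swap → [53, 50, 92, 19, 13, 2, 28, 99, 55, 64]
sift down from index 2:
  92 vs smaller child 2 at index 5, swap → [53, 50, 2, 19, 13, 92, 28, 99, 55, 64]
sift down from index 1:
  50 vs smaller child 13 at index 4, swap → [53, 13, 2, 19, 50, 92, 28, 99, 55, 64]
sift down from index 0:
  53 vs smaller child 2 at index 2, swap → [2, 13, 53, 19, 50, 92, 28, 99, 55, 64]
  53 vs smaller child 28 at index 6, swap → [2, 13, 28, 19, 50, 92, 53, 99, 55, 64]

[2, 13, 28, 19, 50, 92, 53, 99, 55, 64]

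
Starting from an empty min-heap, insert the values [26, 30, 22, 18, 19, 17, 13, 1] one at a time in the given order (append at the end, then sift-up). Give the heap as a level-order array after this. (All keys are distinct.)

[1, 13, 17, 19, 22, 26, 18, 30]

Insert 26:
  append 26 at index 0 → [26] (no swap needed)
Insert 30:
  append 30 at index 1 → [26, 30] (no swap needed)
Insert 22:
  append 22 at index 2 → [26, 30, 22]
  22 < parent 26 at index 0, swap → [22, 30, 26]
Insert 18:
  append 18 at index 3 → [22, 30, 26, 18]
  18 < parent 30 at index 1, swap → [22, 18, 26, 30]
  18 < parent 22 at index 0, swap → [18, 22, 26, 30]
Insert 19:
  append 19 at index 4 → [18, 22, 26, 30, 19]
  19 < parent 22 at index 1, swap → [18, 19, 26, 30, 22]
Insert 17:
  append 17 at index 5 → [18, 19, 26, 30, 22, 17]
  17 < parent 26 at index 2, swap → [18, 19, 17, 30, 22, 26]
  17 < parent 18 at index 0, swap → [17, 19, 18, 30, 22, 26]
Insert 13:
  append 13 at index 6 → [17, 19, 18, 30, 22, 26, 13]
  13 < parent 18 at index 2, swap → [17, 19, 13, 30, 22, 26, 18]
  13 < parent 17 at index 0, swap → [13, 19, 17, 30, 22, 26, 18]
Insert 1:
  append 1 at index 7 → [13, 19, 17, 30, 22, 26, 18, 1]
  1 < parent 30 at index 3, swap → [13, 19, 17, 1, 22, 26, 18, 30]
  1 < parent 19 at index 1, swap → [13, 1, 17, 19, 22, 26, 18, 30]
  1 < parent 13 at index 0, swap → [1, 13, 17, 19, 22, 26, 18, 30]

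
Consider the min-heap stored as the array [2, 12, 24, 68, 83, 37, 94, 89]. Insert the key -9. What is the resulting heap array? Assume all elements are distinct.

append -9 at index 8 → [2, 12, 24, 68, 83, 37, 94, 89, -9]
-9 < parent 68 at index 3, swap → [2, 12, 24, -9, 83, 37, 94, 89, 68]
-9 < parent 12 at index 1, swap → [2, -9, 24, 12, 83, 37, 94, 89, 68]
-9 < parent 2 at index 0, swap → [-9, 2, 24, 12, 83, 37, 94, 89, 68]

[-9, 2, 24, 12, 83, 37, 94, 89, 68]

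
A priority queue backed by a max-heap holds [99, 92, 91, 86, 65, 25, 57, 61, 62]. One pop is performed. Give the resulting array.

remove root 99; move last element 62 to root → [62, 92, 91, 86, 65, 25, 57, 61]
62 vs larger child 92 at index 1, swap → [92, 62, 91, 86, 65, 25, 57, 61]
62 vs larger child 86 at index 3, swap → [92, 86, 91, 62, 65, 25, 57, 61]

[92, 86, 91, 62, 65, 25, 57, 61]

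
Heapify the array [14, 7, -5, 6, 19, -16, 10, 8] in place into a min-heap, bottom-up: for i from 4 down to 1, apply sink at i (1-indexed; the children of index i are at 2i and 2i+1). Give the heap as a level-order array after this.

sift down from index 4: already satisfies heap property
sift down from index 3:
  -5 vs smaller child -16 at index 6, swap → [14, 7, -16, 6, 19, -5, 10, 8]
sift down from index 2:
  7 vs smaller child 6 at index 4, swap → [14, 6, -16, 7, 19, -5, 10, 8]
sift down from index 1:
  14 vs smaller child -16 at index 3, swap → [-16, 6, 14, 7, 19, -5, 10, 8]
  14 vs smaller child -5 at index 6, swap → [-16, 6, -5, 7, 19, 14, 10, 8]

[-16, 6, -5, 7, 19, 14, 10, 8]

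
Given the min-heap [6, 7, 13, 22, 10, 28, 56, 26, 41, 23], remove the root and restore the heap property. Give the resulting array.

[7, 10, 13, 22, 23, 28, 56, 26, 41]

remove root 6; move last element 23 to root → [23, 7, 13, 22, 10, 28, 56, 26, 41]
23 vs smaller child 7 at index 1, swap → [7, 23, 13, 22, 10, 28, 56, 26, 41]
23 vs smaller child 10 at index 4, swap → [7, 10, 13, 22, 23, 28, 56, 26, 41]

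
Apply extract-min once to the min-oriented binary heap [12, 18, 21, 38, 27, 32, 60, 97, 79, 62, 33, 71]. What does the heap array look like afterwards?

[18, 27, 21, 38, 33, 32, 60, 97, 79, 62, 71]

remove root 12; move last element 71 to root → [71, 18, 21, 38, 27, 32, 60, 97, 79, 62, 33]
71 vs smaller child 18 at index 1, swap → [18, 71, 21, 38, 27, 32, 60, 97, 79, 62, 33]
71 vs smaller child 27 at index 4, swap → [18, 27, 21, 38, 71, 32, 60, 97, 79, 62, 33]
71 vs smaller child 33 at index 10, swap → [18, 27, 21, 38, 33, 32, 60, 97, 79, 62, 71]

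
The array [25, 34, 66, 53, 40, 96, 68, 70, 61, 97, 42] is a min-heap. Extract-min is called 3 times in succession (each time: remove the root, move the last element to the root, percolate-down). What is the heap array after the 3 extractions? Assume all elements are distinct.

extract-min #1 returns 25:
  remove root 25; move last element 42 to root → [42, 34, 66, 53, 40, 96, 68, 70, 61, 97]
  42 vs smaller child 34 at index 1, swap → [34, 42, 66, 53, 40, 96, 68, 70, 61, 97]
  42 vs smaller child 40 at index 4, swap → [34, 40, 66, 53, 42, 96, 68, 70, 61, 97]
extract-min #2 returns 34:
  remove root 34; move last element 97 to root → [97, 40, 66, 53, 42, 96, 68, 70, 61]
  97 vs smaller child 40 at index 1, swap → [40, 97, 66, 53, 42, 96, 68, 70, 61]
  97 vs smaller child 42 at index 4, swap → [40, 42, 66, 53, 97, 96, 68, 70, 61]
extract-min #3 returns 40:
  remove root 40; move last element 61 to root → [61, 42, 66, 53, 97, 96, 68, 70]
  61 vs smaller child 42 at index 1, swap → [42, 61, 66, 53, 97, 96, 68, 70]
  61 vs smaller child 53 at index 3, swap → [42, 53, 66, 61, 97, 96, 68, 70]

[42, 53, 66, 61, 97, 96, 68, 70]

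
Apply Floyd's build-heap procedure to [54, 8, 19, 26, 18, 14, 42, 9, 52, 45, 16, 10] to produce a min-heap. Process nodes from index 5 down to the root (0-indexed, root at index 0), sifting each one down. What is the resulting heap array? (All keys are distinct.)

[8, 9, 10, 26, 16, 14, 42, 54, 52, 45, 18, 19]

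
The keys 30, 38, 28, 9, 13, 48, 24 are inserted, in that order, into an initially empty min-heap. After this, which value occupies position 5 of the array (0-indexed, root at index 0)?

48

Insert 30:
  append 30 at index 0 → [30] (no swap needed)
Insert 38:
  append 38 at index 1 → [30, 38] (no swap needed)
Insert 28:
  append 28 at index 2 → [30, 38, 28]
  28 < parent 30 at index 0, swap → [28, 38, 30]
Insert 9:
  append 9 at index 3 → [28, 38, 30, 9]
  9 < parent 38 at index 1, swap → [28, 9, 30, 38]
  9 < parent 28 at index 0, swap → [9, 28, 30, 38]
Insert 13:
  append 13 at index 4 → [9, 28, 30, 38, 13]
  13 < parent 28 at index 1, swap → [9, 13, 30, 38, 28]
Insert 48:
  append 48 at index 5 → [9, 13, 30, 38, 28, 48] (no swap needed)
Insert 24:
  append 24 at index 6 → [9, 13, 30, 38, 28, 48, 24]
  24 < parent 30 at index 2, swap → [9, 13, 24, 38, 28, 48, 30]
resulting array: [9, 13, 24, 38, 28, 48, 30]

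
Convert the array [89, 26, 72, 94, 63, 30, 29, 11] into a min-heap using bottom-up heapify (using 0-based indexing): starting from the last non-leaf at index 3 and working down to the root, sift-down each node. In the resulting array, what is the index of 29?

2

sift down from index 3:
  94 vs only child 11 at index 7, swap → [89, 26, 72, 11, 63, 30, 29, 94]
sift down from index 2:
  72 vs smaller child 29 at index 6, swap → [89, 26, 29, 11, 63, 30, 72, 94]
sift down from index 1:
  26 vs smaller child 11 at index 3, swap → [89, 11, 29, 26, 63, 30, 72, 94]
sift down from index 0:
  89 vs smaller child 11 at index 1, swap → [11, 89, 29, 26, 63, 30, 72, 94]
  89 vs smaller child 26 at index 3, swap → [11, 26, 29, 89, 63, 30, 72, 94]
resulting array: [11, 26, 29, 89, 63, 30, 72, 94]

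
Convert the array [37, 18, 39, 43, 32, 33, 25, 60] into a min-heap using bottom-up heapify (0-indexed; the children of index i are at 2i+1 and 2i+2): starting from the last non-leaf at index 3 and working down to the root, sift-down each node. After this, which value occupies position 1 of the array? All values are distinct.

32

sift down from index 3: already satisfies heap property
sift down from index 2:
  39 vs smaller child 25 at index 6, swap → [37, 18, 25, 43, 32, 33, 39, 60]
sift down from index 1: already satisfies heap property
sift down from index 0:
  37 vs smaller child 18 at index 1, swap → [18, 37, 25, 43, 32, 33, 39, 60]
  37 vs smaller child 32 at index 4, swap → [18, 32, 25, 43, 37, 33, 39, 60]
resulting array: [18, 32, 25, 43, 37, 33, 39, 60]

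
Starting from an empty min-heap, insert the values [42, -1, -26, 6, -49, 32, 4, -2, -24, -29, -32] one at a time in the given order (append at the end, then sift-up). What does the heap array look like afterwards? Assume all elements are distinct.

Insert 42:
  append 42 at index 0 → [42] (no swap needed)
Insert -1:
  append -1 at index 1 → [42, -1]
  -1 < parent 42 at index 0, swap → [-1, 42]
Insert -26:
  append -26 at index 2 → [-1, 42, -26]
  -26 < parent -1 at index 0, swap → [-26, 42, -1]
Insert 6:
  append 6 at index 3 → [-26, 42, -1, 6]
  6 < parent 42 at index 1, swap → [-26, 6, -1, 42]
Insert -49:
  append -49 at index 4 → [-26, 6, -1, 42, -49]
  -49 < parent 6 at index 1, swap → [-26, -49, -1, 42, 6]
  -49 < parent -26 at index 0, swap → [-49, -26, -1, 42, 6]
Insert 32:
  append 32 at index 5 → [-49, -26, -1, 42, 6, 32] (no swap needed)
Insert 4:
  append 4 at index 6 → [-49, -26, -1, 42, 6, 32, 4] (no swap needed)
Insert -2:
  append -2 at index 7 → [-49, -26, -1, 42, 6, 32, 4, -2]
  -2 < parent 42 at index 3, swap → [-49, -26, -1, -2, 6, 32, 4, 42]
Insert -24:
  append -24 at index 8 → [-49, -26, -1, -2, 6, 32, 4, 42, -24]
  -24 < parent -2 at index 3, swap → [-49, -26, -1, -24, 6, 32, 4, 42, -2]
Insert -29:
  append -29 at index 9 → [-49, -26, -1, -24, 6, 32, 4, 42, -2, -29]
  -29 < parent 6 at index 4, swap → [-49, -26, -1, -24, -29, 32, 4, 42, -2, 6]
  -29 < parent -26 at index 1, swap → [-49, -29, -1, -24, -26, 32, 4, 42, -2, 6]
Insert -32:
  append -32 at index 10 → [-49, -29, -1, -24, -26, 32, 4, 42, -2, 6, -32]
  -32 < parent -26 at index 4, swap → [-49, -29, -1, -24, -32, 32, 4, 42, -2, 6, -26]
  -32 < parent -29 at index 1, swap → [-49, -32, -1, -24, -29, 32, 4, 42, -2, 6, -26]

[-49, -32, -1, -24, -29, 32, 4, 42, -2, 6, -26]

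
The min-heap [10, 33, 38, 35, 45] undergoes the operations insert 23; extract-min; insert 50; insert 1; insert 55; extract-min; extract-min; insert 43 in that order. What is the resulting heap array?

[33, 35, 38, 55, 45, 50, 43]

insert 23:
  append 23 at index 5 → [10, 33, 38, 35, 45, 23]
  23 < parent 38 at index 2, swap → [10, 33, 23, 35, 45, 38]
extract-min → returns 10:
  remove root 10; move last element 38 to root → [38, 33, 23, 35, 45]
  38 vs smaller child 23 at index 2, swap → [23, 33, 38, 35, 45]
insert 50:
  append 50 at index 5 → [23, 33, 38, 35, 45, 50] (no swap needed)
insert 1:
  append 1 at index 6 → [23, 33, 38, 35, 45, 50, 1]
  1 < parent 38 at index 2, swap → [23, 33, 1, 35, 45, 50, 38]
  1 < parent 23 at index 0, swap → [1, 33, 23, 35, 45, 50, 38]
insert 55:
  append 55 at index 7 → [1, 33, 23, 35, 45, 50, 38, 55] (no swap needed)
extract-min → returns 1:
  remove root 1; move last element 55 to root → [55, 33, 23, 35, 45, 50, 38]
  55 vs smaller child 23 at index 2, swap → [23, 33, 55, 35, 45, 50, 38]
  55 vs smaller child 38 at index 6, swap → [23, 33, 38, 35, 45, 50, 55]
extract-min → returns 23:
  remove root 23; move last element 55 to root → [55, 33, 38, 35, 45, 50]
  55 vs smaller child 33 at index 1, swap → [33, 55, 38, 35, 45, 50]
  55 vs smaller child 35 at index 3, swap → [33, 35, 38, 55, 45, 50]
insert 43:
  append 43 at index 6 → [33, 35, 38, 55, 45, 50, 43] (no swap needed)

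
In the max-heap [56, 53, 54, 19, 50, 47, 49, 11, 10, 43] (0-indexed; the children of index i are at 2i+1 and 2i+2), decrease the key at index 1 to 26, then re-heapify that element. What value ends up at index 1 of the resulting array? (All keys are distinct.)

50

set index 1 from 53 to 26 → [56, 26, 54, 19, 50, 47, 49, 11, 10, 43]
26 vs larger child 50 at index 4, swap → [56, 50, 54, 19, 26, 47, 49, 11, 10, 43]
26 vs only child 43 at index 9, swap → [56, 50, 54, 19, 43, 47, 49, 11, 10, 26]
resulting array: [56, 50, 54, 19, 43, 47, 49, 11, 10, 26]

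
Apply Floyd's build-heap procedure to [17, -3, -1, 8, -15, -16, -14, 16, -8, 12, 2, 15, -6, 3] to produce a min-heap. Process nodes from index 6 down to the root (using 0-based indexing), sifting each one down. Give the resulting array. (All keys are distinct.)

[-16, -15, -14, -8, -3, -6, 3, 16, 8, 12, 2, 15, -1, 17]

sift down from index 6: already satisfies heap property
sift down from index 5: already satisfies heap property
sift down from index 4: already satisfies heap property
sift down from index 3:
  8 vs smaller child -8 at index 8, swap → [17, -3, -1, -8, -15, -16, -14, 16, 8, 12, 2, 15, -6, 3]
sift down from index 2:
  -1 vs smaller child -16 at index 5, swap → [17, -3, -16, -8, -15, -1, -14, 16, 8, 12, 2, 15, -6, 3]
  -1 vs smaller child -6 at index 12, swap → [17, -3, -16, -8, -15, -6, -14, 16, 8, 12, 2, 15, -1, 3]
sift down from index 1:
  -3 vs smaller child -15 at index 4, swap → [17, -15, -16, -8, -3, -6, -14, 16, 8, 12, 2, 15, -1, 3]
sift down from index 0:
  17 vs smaller child -16 at index 2, swap → [-16, -15, 17, -8, -3, -6, -14, 16, 8, 12, 2, 15, -1, 3]
  17 vs smaller child -14 at index 6, swap → [-16, -15, -14, -8, -3, -6, 17, 16, 8, 12, 2, 15, -1, 3]
  17 vs only child 3 at index 13, swap → [-16, -15, -14, -8, -3, -6, 3, 16, 8, 12, 2, 15, -1, 17]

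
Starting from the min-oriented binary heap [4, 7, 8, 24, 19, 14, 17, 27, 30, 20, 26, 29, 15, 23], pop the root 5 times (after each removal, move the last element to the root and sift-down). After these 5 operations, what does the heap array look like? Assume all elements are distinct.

extract-min #1 returns 4:
  remove root 4; move last element 23 to root → [23, 7, 8, 24, 19, 14, 17, 27, 30, 20, 26, 29, 15]
  23 vs smaller child 7 at index 1, swap → [7, 23, 8, 24, 19, 14, 17, 27, 30, 20, 26, 29, 15]
  23 vs smaller child 19 at index 4, swap → [7, 19, 8, 24, 23, 14, 17, 27, 30, 20, 26, 29, 15]
  23 vs smaller child 20 at index 9, swap → [7, 19, 8, 24, 20, 14, 17, 27, 30, 23, 26, 29, 15]
extract-min #2 returns 7:
  remove root 7; move last element 15 to root → [15, 19, 8, 24, 20, 14, 17, 27, 30, 23, 26, 29]
  15 vs smaller child 8 at index 2, swap → [8, 19, 15, 24, 20, 14, 17, 27, 30, 23, 26, 29]
  15 vs smaller child 14 at index 5, swap → [8, 19, 14, 24, 20, 15, 17, 27, 30, 23, 26, 29]
extract-min #3 returns 8:
  remove root 8; move last element 29 to root → [29, 19, 14, 24, 20, 15, 17, 27, 30, 23, 26]
  29 vs smaller child 14 at index 2, swap → [14, 19, 29, 24, 20, 15, 17, 27, 30, 23, 26]
  29 vs smaller child 15 at index 5, swap → [14, 19, 15, 24, 20, 29, 17, 27, 30, 23, 26]
extract-min #4 returns 14:
  remove root 14; move last element 26 to root → [26, 19, 15, 24, 20, 29, 17, 27, 30, 23]
  26 vs smaller child 15 at index 2, swap → [15, 19, 26, 24, 20, 29, 17, 27, 30, 23]
  26 vs smaller child 17 at index 6, swap → [15, 19, 17, 24, 20, 29, 26, 27, 30, 23]
extract-min #5 returns 15:
  remove root 15; move last element 23 to root → [23, 19, 17, 24, 20, 29, 26, 27, 30]
  23 vs smaller child 17 at index 2, swap → [17, 19, 23, 24, 20, 29, 26, 27, 30]

[17, 19, 23, 24, 20, 29, 26, 27, 30]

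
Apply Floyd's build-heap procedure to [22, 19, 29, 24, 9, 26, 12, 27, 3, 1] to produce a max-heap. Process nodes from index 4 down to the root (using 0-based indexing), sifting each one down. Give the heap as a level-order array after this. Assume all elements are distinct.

[29, 27, 26, 24, 9, 22, 12, 19, 3, 1]

sift down from index 4: already satisfies heap property
sift down from index 3:
  24 vs larger child 27 at index 7, swap → [22, 19, 29, 27, 9, 26, 12, 24, 3, 1]
sift down from index 2: already satisfies heap property
sift down from index 1:
  19 vs larger child 27 at index 3, swap → [22, 27, 29, 19, 9, 26, 12, 24, 3, 1]
  19 vs larger child 24 at index 7, swap → [22, 27, 29, 24, 9, 26, 12, 19, 3, 1]
sift down from index 0:
  22 vs larger child 29 at index 2, swap → [29, 27, 22, 24, 9, 26, 12, 19, 3, 1]
  22 vs larger child 26 at index 5, swap → [29, 27, 26, 24, 9, 22, 12, 19, 3, 1]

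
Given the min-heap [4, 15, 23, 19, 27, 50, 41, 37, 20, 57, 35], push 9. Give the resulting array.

append 9 at index 11 → [4, 15, 23, 19, 27, 50, 41, 37, 20, 57, 35, 9]
9 < parent 50 at index 5, swap → [4, 15, 23, 19, 27, 9, 41, 37, 20, 57, 35, 50]
9 < parent 23 at index 2, swap → [4, 15, 9, 19, 27, 23, 41, 37, 20, 57, 35, 50]

[4, 15, 9, 19, 27, 23, 41, 37, 20, 57, 35, 50]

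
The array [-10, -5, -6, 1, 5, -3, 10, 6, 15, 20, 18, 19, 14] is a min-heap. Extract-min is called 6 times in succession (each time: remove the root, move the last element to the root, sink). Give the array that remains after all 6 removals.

extract-min #1 returns -10:
  remove root -10; move last element 14 to root → [14, -5, -6, 1, 5, -3, 10, 6, 15, 20, 18, 19]
  14 vs smaller child -6 at index 2, swap → [-6, -5, 14, 1, 5, -3, 10, 6, 15, 20, 18, 19]
  14 vs smaller child -3 at index 5, swap → [-6, -5, -3, 1, 5, 14, 10, 6, 15, 20, 18, 19]
extract-min #2 returns -6:
  remove root -6; move last element 19 to root → [19, -5, -3, 1, 5, 14, 10, 6, 15, 20, 18]
  19 vs smaller child -5 at index 1, swap → [-5, 19, -3, 1, 5, 14, 10, 6, 15, 20, 18]
  19 vs smaller child 1 at index 3, swap → [-5, 1, -3, 19, 5, 14, 10, 6, 15, 20, 18]
  19 vs smaller child 6 at index 7, swap → [-5, 1, -3, 6, 5, 14, 10, 19, 15, 20, 18]
extract-min #3 returns -5:
  remove root -5; move last element 18 to root → [18, 1, -3, 6, 5, 14, 10, 19, 15, 20]
  18 vs smaller child -3 at index 2, swap → [-3, 1, 18, 6, 5, 14, 10, 19, 15, 20]
  18 vs smaller child 10 at index 6, swap → [-3, 1, 10, 6, 5, 14, 18, 19, 15, 20]
extract-min #4 returns -3:
  remove root -3; move last element 20 to root → [20, 1, 10, 6, 5, 14, 18, 19, 15]
  20 vs smaller child 1 at index 1, swap → [1, 20, 10, 6, 5, 14, 18, 19, 15]
  20 vs smaller child 5 at index 4, swap → [1, 5, 10, 6, 20, 14, 18, 19, 15]
extract-min #5 returns 1:
  remove root 1; move last element 15 to root → [15, 5, 10, 6, 20, 14, 18, 19]
  15 vs smaller child 5 at index 1, swap → [5, 15, 10, 6, 20, 14, 18, 19]
  15 vs smaller child 6 at index 3, swap → [5, 6, 10, 15, 20, 14, 18, 19]
extract-min #6 returns 5:
  remove root 5; move last element 19 to root → [19, 6, 10, 15, 20, 14, 18]
  19 vs smaller child 6 at index 1, swap → [6, 19, 10, 15, 20, 14, 18]
  19 vs smaller child 15 at index 3, swap → [6, 15, 10, 19, 20, 14, 18]

[6, 15, 10, 19, 20, 14, 18]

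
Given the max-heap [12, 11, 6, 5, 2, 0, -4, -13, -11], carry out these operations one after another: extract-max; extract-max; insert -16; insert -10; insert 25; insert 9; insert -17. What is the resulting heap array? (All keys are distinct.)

[25, 9, 0, -10, 6, -13, -4, -16, -11, 2, 5, -17]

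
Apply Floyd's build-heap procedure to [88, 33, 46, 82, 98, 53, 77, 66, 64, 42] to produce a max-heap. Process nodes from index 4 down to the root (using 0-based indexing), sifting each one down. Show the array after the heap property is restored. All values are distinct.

[98, 88, 77, 82, 42, 53, 46, 66, 64, 33]

sift down from index 4: already satisfies heap property
sift down from index 3: already satisfies heap property
sift down from index 2:
  46 vs larger child 77 at index 6, swap → [88, 33, 77, 82, 98, 53, 46, 66, 64, 42]
sift down from index 1:
  33 vs larger child 98 at index 4, swap → [88, 98, 77, 82, 33, 53, 46, 66, 64, 42]
  33 vs only child 42 at index 9, swap → [88, 98, 77, 82, 42, 53, 46, 66, 64, 33]
sift down from index 0:
  88 vs larger child 98 at index 1, swap → [98, 88, 77, 82, 42, 53, 46, 66, 64, 33]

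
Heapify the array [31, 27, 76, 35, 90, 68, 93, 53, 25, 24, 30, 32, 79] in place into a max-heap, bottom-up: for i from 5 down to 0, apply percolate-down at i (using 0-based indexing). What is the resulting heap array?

[93, 90, 79, 53, 30, 68, 76, 35, 25, 24, 27, 32, 31]

sift down from index 5:
  68 vs larger child 79 at index 12, swap → [31, 27, 76, 35, 90, 79, 93, 53, 25, 24, 30, 32, 68]
sift down from index 4: already satisfies heap property
sift down from index 3:
  35 vs larger child 53 at index 7, swap → [31, 27, 76, 53, 90, 79, 93, 35, 25, 24, 30, 32, 68]
sift down from index 2:
  76 vs larger child 93 at index 6, swap → [31, 27, 93, 53, 90, 79, 76, 35, 25, 24, 30, 32, 68]
sift down from index 1:
  27 vs larger child 90 at index 4, swap → [31, 90, 93, 53, 27, 79, 76, 35, 25, 24, 30, 32, 68]
  27 vs larger child 30 at index 10, swap → [31, 90, 93, 53, 30, 79, 76, 35, 25, 24, 27, 32, 68]
sift down from index 0:
  31 vs larger child 93 at index 2, swap → [93, 90, 31, 53, 30, 79, 76, 35, 25, 24, 27, 32, 68]
  31 vs larger child 79 at index 5, swap → [93, 90, 79, 53, 30, 31, 76, 35, 25, 24, 27, 32, 68]
  31 vs larger child 68 at index 12, swap → [93, 90, 79, 53, 30, 68, 76, 35, 25, 24, 27, 32, 31]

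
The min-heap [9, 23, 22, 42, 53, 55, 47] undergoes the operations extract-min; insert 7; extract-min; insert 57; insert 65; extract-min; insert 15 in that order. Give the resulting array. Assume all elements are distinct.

extract-min → returns 9:
  remove root 9; move last element 47 to root → [47, 23, 22, 42, 53, 55]
  47 vs smaller child 22 at index 2, swap → [22, 23, 47, 42, 53, 55]
insert 7:
  append 7 at index 6 → [22, 23, 47, 42, 53, 55, 7]
  7 < parent 47 at index 2, swap → [22, 23, 7, 42, 53, 55, 47]
  7 < parent 22 at index 0, swap → [7, 23, 22, 42, 53, 55, 47]
extract-min → returns 7:
  remove root 7; move last element 47 to root → [47, 23, 22, 42, 53, 55]
  47 vs smaller child 22 at index 2, swap → [22, 23, 47, 42, 53, 55]
insert 57:
  append 57 at index 6 → [22, 23, 47, 42, 53, 55, 57] (no swap needed)
insert 65:
  append 65 at index 7 → [22, 23, 47, 42, 53, 55, 57, 65] (no swap needed)
extract-min → returns 22:
  remove root 22; move last element 65 to root → [65, 23, 47, 42, 53, 55, 57]
  65 vs smaller child 23 at index 1, swap → [23, 65, 47, 42, 53, 55, 57]
  65 vs smaller child 42 at index 3, swap → [23, 42, 47, 65, 53, 55, 57]
insert 15:
  append 15 at index 7 → [23, 42, 47, 65, 53, 55, 57, 15]
  15 < parent 65 at index 3, swap → [23, 42, 47, 15, 53, 55, 57, 65]
  15 < parent 42 at index 1, swap → [23, 15, 47, 42, 53, 55, 57, 65]
  15 < parent 23 at index 0, swap → [15, 23, 47, 42, 53, 55, 57, 65]

[15, 23, 47, 42, 53, 55, 57, 65]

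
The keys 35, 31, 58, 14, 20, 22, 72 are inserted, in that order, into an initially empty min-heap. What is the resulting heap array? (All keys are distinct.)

[14, 20, 22, 35, 31, 58, 72]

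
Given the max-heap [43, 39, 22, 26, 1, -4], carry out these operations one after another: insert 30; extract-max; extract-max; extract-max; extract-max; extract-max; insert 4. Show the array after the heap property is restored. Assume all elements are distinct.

[4, -4, 1]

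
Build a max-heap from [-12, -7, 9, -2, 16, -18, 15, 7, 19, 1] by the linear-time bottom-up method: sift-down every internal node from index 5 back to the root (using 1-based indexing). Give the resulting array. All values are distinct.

[19, 16, 15, 7, 1, -18, 9, -7, -2, -12]

sift down from index 5: already satisfies heap property
sift down from index 4:
  -2 vs larger child 19 at index 9, swap → [-12, -7, 9, 19, 16, -18, 15, 7, -2, 1]
sift down from index 3:
  9 vs larger child 15 at index 7, swap → [-12, -7, 15, 19, 16, -18, 9, 7, -2, 1]
sift down from index 2:
  -7 vs larger child 19 at index 4, swap → [-12, 19, 15, -7, 16, -18, 9, 7, -2, 1]
  -7 vs larger child 7 at index 8, swap → [-12, 19, 15, 7, 16, -18, 9, -7, -2, 1]
sift down from index 1:
  -12 vs larger child 19 at index 2, swap → [19, -12, 15, 7, 16, -18, 9, -7, -2, 1]
  -12 vs larger child 16 at index 5, swap → [19, 16, 15, 7, -12, -18, 9, -7, -2, 1]
  -12 vs only child 1 at index 10, swap → [19, 16, 15, 7, 1, -18, 9, -7, -2, -12]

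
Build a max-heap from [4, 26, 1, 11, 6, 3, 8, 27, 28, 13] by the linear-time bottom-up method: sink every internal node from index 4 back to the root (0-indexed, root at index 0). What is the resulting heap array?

[28, 27, 8, 26, 13, 3, 1, 4, 11, 6]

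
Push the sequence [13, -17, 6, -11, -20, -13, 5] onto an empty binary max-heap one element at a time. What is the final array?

[13, -11, 6, -17, -20, -13, 5]

Insert 13:
  append 13 at index 0 → [13] (no swap needed)
Insert -17:
  append -17 at index 1 → [13, -17] (no swap needed)
Insert 6:
  append 6 at index 2 → [13, -17, 6] (no swap needed)
Insert -11:
  append -11 at index 3 → [13, -17, 6, -11]
  -11 > parent -17 at index 1, swap → [13, -11, 6, -17]
Insert -20:
  append -20 at index 4 → [13, -11, 6, -17, -20] (no swap needed)
Insert -13:
  append -13 at index 5 → [13, -11, 6, -17, -20, -13] (no swap needed)
Insert 5:
  append 5 at index 6 → [13, -11, 6, -17, -20, -13, 5] (no swap needed)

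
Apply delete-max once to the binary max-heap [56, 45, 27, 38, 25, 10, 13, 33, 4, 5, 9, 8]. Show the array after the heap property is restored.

[45, 38, 27, 33, 25, 10, 13, 8, 4, 5, 9]

remove root 56; move last element 8 to root → [8, 45, 27, 38, 25, 10, 13, 33, 4, 5, 9]
8 vs larger child 45 at index 1, swap → [45, 8, 27, 38, 25, 10, 13, 33, 4, 5, 9]
8 vs larger child 38 at index 3, swap → [45, 38, 27, 8, 25, 10, 13, 33, 4, 5, 9]
8 vs larger child 33 at index 7, swap → [45, 38, 27, 33, 25, 10, 13, 8, 4, 5, 9]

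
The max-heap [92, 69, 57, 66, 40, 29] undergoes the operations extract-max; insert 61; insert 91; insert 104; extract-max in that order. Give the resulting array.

[91, 66, 69, 29, 40, 57, 61]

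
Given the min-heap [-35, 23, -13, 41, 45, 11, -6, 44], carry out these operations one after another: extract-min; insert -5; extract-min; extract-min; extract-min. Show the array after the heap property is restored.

extract-min → returns -35:
  remove root -35; move last element 44 to root → [44, 23, -13, 41, 45, 11, -6]
  44 vs smaller child -13 at index 2, swap → [-13, 23, 44, 41, 45, 11, -6]
  44 vs smaller child -6 at index 6, swap → [-13, 23, -6, 41, 45, 11, 44]
insert -5:
  append -5 at index 7 → [-13, 23, -6, 41, 45, 11, 44, -5]
  -5 < parent 41 at index 3, swap → [-13, 23, -6, -5, 45, 11, 44, 41]
  -5 < parent 23 at index 1, swap → [-13, -5, -6, 23, 45, 11, 44, 41]
extract-min → returns -13:
  remove root -13; move last element 41 to root → [41, -5, -6, 23, 45, 11, 44]
  41 vs smaller child -6 at index 2, swap → [-6, -5, 41, 23, 45, 11, 44]
  41 vs smaller child 11 at index 5, swap → [-6, -5, 11, 23, 45, 41, 44]
extract-min → returns -6:
  remove root -6; move last element 44 to root → [44, -5, 11, 23, 45, 41]
  44 vs smaller child -5 at index 1, swap → [-5, 44, 11, 23, 45, 41]
  44 vs smaller child 23 at index 3, swap → [-5, 23, 11, 44, 45, 41]
extract-min → returns -5:
  remove root -5; move last element 41 to root → [41, 23, 11, 44, 45]
  41 vs smaller child 11 at index 2, swap → [11, 23, 41, 44, 45]

[11, 23, 41, 44, 45]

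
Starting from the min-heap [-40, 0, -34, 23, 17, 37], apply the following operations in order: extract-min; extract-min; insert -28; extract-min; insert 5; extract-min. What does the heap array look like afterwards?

extract-min → returns -40:
  remove root -40; move last element 37 to root → [37, 0, -34, 23, 17]
  37 vs smaller child -34 at index 2, swap → [-34, 0, 37, 23, 17]
extract-min → returns -34:
  remove root -34; move last element 17 to root → [17, 0, 37, 23]
  17 vs smaller child 0 at index 1, swap → [0, 17, 37, 23]
insert -28:
  append -28 at index 4 → [0, 17, 37, 23, -28]
  -28 < parent 17 at index 1, swap → [0, -28, 37, 23, 17]
  -28 < parent 0 at index 0, swap → [-28, 0, 37, 23, 17]
extract-min → returns -28:
  remove root -28; move last element 17 to root → [17, 0, 37, 23]
  17 vs smaller child 0 at index 1, swap → [0, 17, 37, 23]
insert 5:
  append 5 at index 4 → [0, 17, 37, 23, 5]
  5 < parent 17 at index 1, swap → [0, 5, 37, 23, 17]
extract-min → returns 0:
  remove root 0; move last element 17 to root → [17, 5, 37, 23]
  17 vs smaller child 5 at index 1, swap → [5, 17, 37, 23]

[5, 17, 37, 23]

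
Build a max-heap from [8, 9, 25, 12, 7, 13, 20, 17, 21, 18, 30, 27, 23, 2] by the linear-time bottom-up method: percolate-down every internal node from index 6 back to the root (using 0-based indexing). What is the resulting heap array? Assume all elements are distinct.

sift down from index 6: already satisfies heap property
sift down from index 5:
  13 vs larger child 27 at index 11, swap → [8, 9, 25, 12, 7, 27, 20, 17, 21, 18, 30, 13, 23, 2]
sift down from index 4:
  7 vs larger child 30 at index 10, swap → [8, 9, 25, 12, 30, 27, 20, 17, 21, 18, 7, 13, 23, 2]
sift down from index 3:
  12 vs larger child 21 at index 8, swap → [8, 9, 25, 21, 30, 27, 20, 17, 12, 18, 7, 13, 23, 2]
sift down from index 2:
  25 vs larger child 27 at index 5, swap → [8, 9, 27, 21, 30, 25, 20, 17, 12, 18, 7, 13, 23, 2]
sift down from index 1:
  9 vs larger child 30 at index 4, swap → [8, 30, 27, 21, 9, 25, 20, 17, 12, 18, 7, 13, 23, 2]
  9 vs larger child 18 at index 9, swap → [8, 30, 27, 21, 18, 25, 20, 17, 12, 9, 7, 13, 23, 2]
sift down from index 0:
  8 vs larger child 30 at index 1, swap → [30, 8, 27, 21, 18, 25, 20, 17, 12, 9, 7, 13, 23, 2]
  8 vs larger child 21 at index 3, swap → [30, 21, 27, 8, 18, 25, 20, 17, 12, 9, 7, 13, 23, 2]
  8 vs larger child 17 at index 7, swap → [30, 21, 27, 17, 18, 25, 20, 8, 12, 9, 7, 13, 23, 2]

[30, 21, 27, 17, 18, 25, 20, 8, 12, 9, 7, 13, 23, 2]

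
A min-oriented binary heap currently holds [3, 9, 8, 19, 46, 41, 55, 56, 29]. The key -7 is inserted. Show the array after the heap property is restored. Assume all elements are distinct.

append -7 at index 9 → [3, 9, 8, 19, 46, 41, 55, 56, 29, -7]
-7 < parent 46 at index 4, swap → [3, 9, 8, 19, -7, 41, 55, 56, 29, 46]
-7 < parent 9 at index 1, swap → [3, -7, 8, 19, 9, 41, 55, 56, 29, 46]
-7 < parent 3 at index 0, swap → [-7, 3, 8, 19, 9, 41, 55, 56, 29, 46]

[-7, 3, 8, 19, 9, 41, 55, 56, 29, 46]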